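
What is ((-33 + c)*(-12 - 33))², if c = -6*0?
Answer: 2205225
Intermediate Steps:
c = 0
((-33 + c)*(-12 - 33))² = ((-33 + 0)*(-12 - 33))² = (-33*(-45))² = 1485² = 2205225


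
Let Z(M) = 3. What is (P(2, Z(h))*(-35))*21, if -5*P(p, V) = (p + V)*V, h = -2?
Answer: 2205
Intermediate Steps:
P(p, V) = -V*(V + p)/5 (P(p, V) = -(p + V)*V/5 = -(V + p)*V/5 = -V*(V + p)/5)
(P(2, Z(h))*(-35))*21 = (-1/5*3*(3 + 2)*(-35))*21 = (-1/5*3*5*(-35))*21 = -3*(-35)*21 = 105*21 = 2205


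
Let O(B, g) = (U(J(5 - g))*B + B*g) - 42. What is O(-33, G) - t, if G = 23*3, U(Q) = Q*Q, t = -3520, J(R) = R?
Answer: -133967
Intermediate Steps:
U(Q) = Q²
G = 69
O(B, g) = -42 + B*g + B*(5 - g)² (O(B, g) = ((5 - g)²*B + B*g) - 42 = (B*(5 - g)² + B*g) - 42 = (B*g + B*(5 - g)²) - 42 = -42 + B*g + B*(5 - g)²)
O(-33, G) - t = (-42 - 33*69 - 33*(-5 + 69)²) - 1*(-3520) = (-42 - 2277 - 33*64²) + 3520 = (-42 - 2277 - 33*4096) + 3520 = (-42 - 2277 - 135168) + 3520 = -137487 + 3520 = -133967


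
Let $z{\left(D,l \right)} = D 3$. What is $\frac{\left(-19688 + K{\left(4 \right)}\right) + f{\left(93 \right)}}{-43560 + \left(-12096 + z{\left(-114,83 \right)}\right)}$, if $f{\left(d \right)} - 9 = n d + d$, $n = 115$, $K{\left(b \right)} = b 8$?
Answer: $\frac{2953}{18666} \approx 0.1582$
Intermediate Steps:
$z{\left(D,l \right)} = 3 D$
$K{\left(b \right)} = 8 b$
$f{\left(d \right)} = 9 + 116 d$ ($f{\left(d \right)} = 9 + \left(115 d + d\right) = 9 + 116 d$)
$\frac{\left(-19688 + K{\left(4 \right)}\right) + f{\left(93 \right)}}{-43560 + \left(-12096 + z{\left(-114,83 \right)}\right)} = \frac{\left(-19688 + 8 \cdot 4\right) + \left(9 + 116 \cdot 93\right)}{-43560 + \left(-12096 + 3 \left(-114\right)\right)} = \frac{\left(-19688 + 32\right) + \left(9 + 10788\right)}{-43560 - 12438} = \frac{-19656 + 10797}{-43560 - 12438} = - \frac{8859}{-55998} = \left(-8859\right) \left(- \frac{1}{55998}\right) = \frac{2953}{18666}$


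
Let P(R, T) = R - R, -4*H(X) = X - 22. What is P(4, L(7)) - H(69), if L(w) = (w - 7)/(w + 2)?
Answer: 47/4 ≈ 11.750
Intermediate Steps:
L(w) = (-7 + w)/(2 + w)
H(X) = 11/2 - X/4 (H(X) = -(X - 22)/4 = -(-22 + X)/4 = 11/2 - X/4)
P(R, T) = 0
P(4, L(7)) - H(69) = 0 - (11/2 - ¼*69) = 0 - (11/2 - 69/4) = 0 - 1*(-47/4) = 0 + 47/4 = 47/4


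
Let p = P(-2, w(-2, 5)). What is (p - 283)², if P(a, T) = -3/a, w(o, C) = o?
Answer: 316969/4 ≈ 79242.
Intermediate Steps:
p = 3/2 (p = -3/(-2) = -3*(-½) = 3/2 ≈ 1.5000)
(p - 283)² = (3/2 - 283)² = (-563/2)² = 316969/4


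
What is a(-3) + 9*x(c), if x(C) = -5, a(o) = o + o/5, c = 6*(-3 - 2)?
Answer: -243/5 ≈ -48.600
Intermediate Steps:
c = -30 (c = 6*(-5) = -30)
a(o) = 6*o/5 (a(o) = o + o*(1/5) = o + o/5 = 6*o/5)
a(-3) + 9*x(c) = (6/5)*(-3) + 9*(-5) = -18/5 - 45 = -243/5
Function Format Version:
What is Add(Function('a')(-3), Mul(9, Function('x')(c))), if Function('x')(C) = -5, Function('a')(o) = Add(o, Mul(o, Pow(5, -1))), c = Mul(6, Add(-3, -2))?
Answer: Rational(-243, 5) ≈ -48.600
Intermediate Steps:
c = -30 (c = Mul(6, -5) = -30)
Function('a')(o) = Mul(Rational(6, 5), o) (Function('a')(o) = Add(o, Mul(o, Rational(1, 5))) = Add(o, Mul(Rational(1, 5), o)) = Mul(Rational(6, 5), o))
Add(Function('a')(-3), Mul(9, Function('x')(c))) = Add(Mul(Rational(6, 5), -3), Mul(9, -5)) = Add(Rational(-18, 5), -45) = Rational(-243, 5)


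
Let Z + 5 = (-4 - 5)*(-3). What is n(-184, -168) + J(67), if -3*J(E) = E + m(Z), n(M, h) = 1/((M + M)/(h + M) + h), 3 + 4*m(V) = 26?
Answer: -356369/14692 ≈ -24.256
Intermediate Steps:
Z = 22 (Z = -5 + (-4 - 5)*(-3) = -5 - 9*(-3) = -5 + 27 = 22)
m(V) = 23/4 (m(V) = -¾ + (¼)*26 = -¾ + 13/2 = 23/4)
n(M, h) = 1/(h + 2*M/(M + h)) (n(M, h) = 1/((2*M)/(M + h) + h) = 1/(2*M/(M + h) + h) = 1/(h + 2*M/(M + h)))
J(E) = -23/12 - E/3 (J(E) = -(E + 23/4)/3 = -(23/4 + E)/3 = -23/12 - E/3)
n(-184, -168) + J(67) = (-184 - 168)/((-168)² + 2*(-184) - 184*(-168)) + (-23/12 - ⅓*67) = -352/(28224 - 368 + 30912) + (-23/12 - 67/3) = -352/58768 - 97/4 = (1/58768)*(-352) - 97/4 = -22/3673 - 97/4 = -356369/14692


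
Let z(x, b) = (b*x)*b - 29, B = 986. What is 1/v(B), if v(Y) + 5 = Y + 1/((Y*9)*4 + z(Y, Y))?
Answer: 958620723/940406929264 ≈ 0.0010194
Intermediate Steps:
z(x, b) = -29 + x*b² (z(x, b) = x*b² - 29 = -29 + x*b²)
v(Y) = -5 + Y + 1/(-29 + Y³ + 36*Y) (v(Y) = -5 + (Y + 1/((Y*9)*4 + (-29 + Y*Y²))) = -5 + (Y + 1/((9*Y)*4 + (-29 + Y³))) = -5 + (Y + 1/(36*Y + (-29 + Y³))) = -5 + (Y + 1/(-29 + Y³ + 36*Y)) = -5 + Y + 1/(-29 + Y³ + 36*Y))
1/v(B) = 1/((146 + 986⁴ - 209*986 - 5*986³ + 36*986²)/(-29 + 986³ + 36*986)) = 1/((146 + 945165062416 - 206074 - 5*958585256 + 36*972196)/(-29 + 958585256 + 35496)) = 1/((146 + 945165062416 - 206074 - 4792926280 + 34999056)/958620723) = 1/((1/958620723)*940406929264) = 1/(940406929264/958620723) = 958620723/940406929264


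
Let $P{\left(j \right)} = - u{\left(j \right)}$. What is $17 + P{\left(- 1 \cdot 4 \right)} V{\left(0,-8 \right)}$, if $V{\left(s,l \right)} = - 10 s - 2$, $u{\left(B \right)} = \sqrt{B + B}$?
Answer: $17 + 4 i \sqrt{2} \approx 17.0 + 5.6569 i$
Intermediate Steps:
$u{\left(B \right)} = \sqrt{2} \sqrt{B}$ ($u{\left(B \right)} = \sqrt{2 B} = \sqrt{2} \sqrt{B}$)
$V{\left(s,l \right)} = -2 - 10 s$
$P{\left(j \right)} = - \sqrt{2} \sqrt{j}$
$17 + P{\left(- 1 \cdot 4 \right)} V{\left(0,-8 \right)} = 17 + - \sqrt{2} \sqrt{- 1 \cdot 4} \left(-2 - 0\right) = 17 + - \sqrt{2} \sqrt{\left(-1\right) 4} \left(-2 + 0\right) = 17 + - \sqrt{2} \sqrt{-4} \left(-2\right) = 17 + - \sqrt{2} \cdot 2 i \left(-2\right) = 17 + - 2 i \sqrt{2} \left(-2\right) = 17 + 4 i \sqrt{2}$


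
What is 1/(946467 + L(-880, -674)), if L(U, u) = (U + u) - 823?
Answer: 1/944090 ≈ 1.0592e-6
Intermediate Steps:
L(U, u) = -823 + U + u
1/(946467 + L(-880, -674)) = 1/(946467 + (-823 - 880 - 674)) = 1/(946467 - 2377) = 1/944090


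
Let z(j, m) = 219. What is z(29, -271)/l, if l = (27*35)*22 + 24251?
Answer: 3/617 ≈ 0.0048622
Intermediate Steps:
l = 45041 (l = 945*22 + 24251 = 20790 + 24251 = 45041)
z(29, -271)/l = 219/45041 = 219*(1/45041) = 3/617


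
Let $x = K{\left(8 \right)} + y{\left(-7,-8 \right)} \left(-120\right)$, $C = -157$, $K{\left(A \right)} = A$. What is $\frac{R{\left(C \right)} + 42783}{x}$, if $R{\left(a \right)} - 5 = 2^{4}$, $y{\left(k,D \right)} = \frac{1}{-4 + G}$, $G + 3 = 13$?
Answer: $-3567$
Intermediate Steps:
$G = 10$ ($G = -3 + 13 = 10$)
$y{\left(k,D \right)} = \frac{1}{6}$ ($y{\left(k,D \right)} = \frac{1}{-4 + 10} = \frac{1}{6}$)
$x = -12$ ($x = 8 + \frac{1}{6} \left(-120\right) = 8 - 20 = -12$)
$R{\left(a \right)} = 21$ ($R{\left(a \right)} = 5 + 2^{4} = 5 + 16 = 21$)
$\frac{R{\left(C \right)} + 42783}{x} = \frac{21 + 42783}{-12} = 42804 \left(- \frac{1}{12}\right) = -3567$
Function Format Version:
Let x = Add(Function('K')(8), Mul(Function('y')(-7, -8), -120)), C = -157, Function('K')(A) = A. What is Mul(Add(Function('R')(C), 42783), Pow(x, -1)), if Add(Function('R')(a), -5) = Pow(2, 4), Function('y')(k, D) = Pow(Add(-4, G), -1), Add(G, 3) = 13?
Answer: -3567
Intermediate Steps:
G = 10 (G = Add(-3, 13) = 10)
Function('y')(k, D) = Rational(1, 6) (Function('y')(k, D) = Pow(Add(-4, 10), -1) = Pow(6, -1) = Rational(1, 6))
x = -12 (x = Add(8, Mul(Rational(1, 6), -120)) = Add(8, -20) = -12)
Function('R')(a) = 21 (Function('R')(a) = Add(5, Pow(2, 4)) = Add(5, 16) = 21)
Mul(Add(Function('R')(C), 42783), Pow(x, -1)) = Mul(Add(21, 42783), Pow(-12, -1)) = Mul(42804, Rational(-1, 12)) = -3567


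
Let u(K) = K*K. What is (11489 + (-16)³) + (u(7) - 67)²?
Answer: 7717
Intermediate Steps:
u(K) = K²
(11489 + (-16)³) + (u(7) - 67)² = (11489 + (-16)³) + (7² - 67)² = (11489 - 4096) + (49 - 67)² = 7393 + (-18)² = 7393 + 324 = 7717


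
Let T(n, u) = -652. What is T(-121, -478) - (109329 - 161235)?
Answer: 51254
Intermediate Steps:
T(-121, -478) - (109329 - 161235) = -652 - (109329 - 161235) = -652 - 1*(-51906) = -652 + 51906 = 51254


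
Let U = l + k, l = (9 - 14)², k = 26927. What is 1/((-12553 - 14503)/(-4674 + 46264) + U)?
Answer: 20795/560453312 ≈ 3.7104e-5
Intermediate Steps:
l = 25 (l = (-5)² = 25)
U = 26952 (U = 25 + 26927 = 26952)
1/((-12553 - 14503)/(-4674 + 46264) + U) = 1/((-12553 - 14503)/(-4674 + 46264) + 26952) = 1/(-27056/41590 + 26952) = 1/(-27056*1/41590 + 26952) = 1/(-13528/20795 + 26952) = 1/(560453312/20795) = 20795/560453312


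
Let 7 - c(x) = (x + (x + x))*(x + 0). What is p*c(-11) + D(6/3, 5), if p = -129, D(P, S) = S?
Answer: 45929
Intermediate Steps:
c(x) = 7 - 3*x² (c(x) = 7 - (x + (x + x))*(x + 0) = 7 - (x + 2*x)*x = 7 - 3*x*x = 7 - 3*x²)
p*c(-11) + D(6/3, 5) = -129*(7 - 3*(-11)²) + 5 = -129*(7 - 3*121) + 5 = -129*(7 - 363) + 5 = -129*(-356) + 5 = 45924 + 5 = 45929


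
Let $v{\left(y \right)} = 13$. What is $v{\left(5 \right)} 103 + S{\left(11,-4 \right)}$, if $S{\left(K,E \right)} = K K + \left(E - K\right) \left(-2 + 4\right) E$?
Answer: $1580$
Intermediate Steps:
$S{\left(K,E \right)} = K^{2} + E \left(- 2 K + 2 E\right)$ ($S{\left(K,E \right)} = K^{2} + \left(E - K\right) 2 E = K^{2} + \left(- 2 K + 2 E\right) E = K^{2} + E \left(- 2 K + 2 E\right)$)
$v{\left(5 \right)} 103 + S{\left(11,-4 \right)} = 13 \cdot 103 + \left(11^{2} + 2 \left(-4\right)^{2} - \left(-8\right) 11\right) = 1339 + \left(121 + 2 \cdot 16 + 88\right) = 1339 + \left(121 + 32 + 88\right) = 1339 + 241 = 1580$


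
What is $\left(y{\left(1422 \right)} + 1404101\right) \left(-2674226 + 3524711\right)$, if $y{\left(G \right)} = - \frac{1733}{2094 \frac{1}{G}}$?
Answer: $\frac{416414914756080}{349} \approx 1.1932 \cdot 10^{12}$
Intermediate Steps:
$y{\left(G \right)} = - \frac{1733 G}{2094}$ ($y{\left(G \right)} = - 1733 \frac{G}{2094} = - \frac{1733 G}{2094}$)
$\left(y{\left(1422 \right)} + 1404101\right) \left(-2674226 + 3524711\right) = \left(\left(- \frac{1733}{2094}\right) 1422 + 1404101\right) \left(-2674226 + 3524711\right) = \left(- \frac{410721}{349} + 1404101\right) 850485 = \frac{489620528}{349} \cdot 850485 = \frac{416414914756080}{349}$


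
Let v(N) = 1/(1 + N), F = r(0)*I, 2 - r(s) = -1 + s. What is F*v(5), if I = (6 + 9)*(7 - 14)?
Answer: -105/2 ≈ -52.500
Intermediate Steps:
r(s) = 3 - s (r(s) = 2 - (-1 + s) = 2 + (1 - s) = 3 - s)
I = -105 (I = 15*(-7) = -105)
F = -315 (F = (3 - 1*0)*(-105) = (3 + 0)*(-105) = 3*(-105) = -315)
F*v(5) = -315/(1 + 5) = -315/6 = -315*⅙ = -105/2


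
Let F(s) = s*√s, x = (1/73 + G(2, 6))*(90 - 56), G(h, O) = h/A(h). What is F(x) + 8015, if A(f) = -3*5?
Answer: 8015 - 4454*I*√4877130/1199025 ≈ 8015.0 - 8.2036*I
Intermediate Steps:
A(f) = -15
G(h, O) = -h/15 (G(h, O) = h/(-15) = h*(-1/15) = -h/15)
x = -4454/1095 (x = (1/73 - 1/15*2)*(90 - 56) = (1/73 - 2/15)*34 = -131/1095*34 = -4454/1095 ≈ -4.0676)
F(s) = s^(3/2)
F(x) + 8015 = (-4454/1095)^(3/2) + 8015 = -4454*I*√4877130/1199025 + 8015 = 8015 - 4454*I*√4877130/1199025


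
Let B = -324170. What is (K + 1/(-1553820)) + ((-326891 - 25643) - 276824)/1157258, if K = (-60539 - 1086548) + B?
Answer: -1322786048979866869/899085312780 ≈ -1.4713e+6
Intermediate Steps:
K = -1471257 (K = (-60539 - 1086548) - 324170 = -1147087 - 324170 = -1471257)
(K + 1/(-1553820)) + ((-326891 - 25643) - 276824)/1157258 = (-1471257 + 1/(-1553820)) + ((-326891 - 25643) - 276824)/1157258 = (-1471257 - 1/1553820) + (-352534 - 276824)*(1/1157258) = -2286068551741/1553820 - 629358*1/1157258 = -2286068551741/1553820 - 314679/578629 = -1322786048979866869/899085312780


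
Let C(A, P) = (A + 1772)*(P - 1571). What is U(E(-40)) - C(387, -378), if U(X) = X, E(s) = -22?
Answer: 4207869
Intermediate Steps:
C(A, P) = (-1571 + P)*(1772 + A) (C(A, P) = (1772 + A)*(-1571 + P) = (-1571 + P)*(1772 + A))
U(E(-40)) - C(387, -378) = -22 - (-2783812 - 1571*387 + 1772*(-378) + 387*(-378)) = -22 - (-2783812 - 607977 - 669816 - 146286) = -22 - 1*(-4207891) = -22 + 4207891 = 4207869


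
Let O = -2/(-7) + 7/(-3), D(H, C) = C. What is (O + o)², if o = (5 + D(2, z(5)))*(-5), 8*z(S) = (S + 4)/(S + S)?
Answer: 86062729/112896 ≈ 762.32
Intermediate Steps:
z(S) = (4 + S)/(16*S) (z(S) = ((S + 4)/(S + S))/8 = ((4 + S)/((2*S)))/8 = ((4 + S)*(1/(2*S)))/8 = ((4 + S)/(2*S))/8 = (4 + S)/(16*S))
O = -43/21 (O = -2*(-⅐) + 7*(-⅓) = 2/7 - 7/3 = -43/21 ≈ -2.0476)
o = -409/16 (o = (5 + (1/16)*(4 + 5)/5)*(-5) = (5 + (1/16)*(⅕)*9)*(-5) = (5 + 9/80)*(-5) = (409/80)*(-5) = -409/16 ≈ -25.563)
(O + o)² = (-43/21 - 409/16)² = (-9277/336)² = 86062729/112896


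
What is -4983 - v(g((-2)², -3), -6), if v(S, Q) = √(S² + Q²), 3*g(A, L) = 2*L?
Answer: -4983 - 2*√10 ≈ -4989.3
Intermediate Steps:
g(A, L) = 2*L/3 (g(A, L) = (2*L)/3 = 2*L/3)
v(S, Q) = √(Q² + S²)
-4983 - v(g((-2)², -3), -6) = -4983 - √((-6)² + ((⅔)*(-3))²) = -4983 - √(36 + (-2)²) = -4983 - √(36 + 4) = -4983 - √40 = -4983 - 2*√10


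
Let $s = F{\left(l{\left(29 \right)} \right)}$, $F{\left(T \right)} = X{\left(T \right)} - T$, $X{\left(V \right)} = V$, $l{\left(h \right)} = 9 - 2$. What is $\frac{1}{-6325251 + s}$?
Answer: $- \frac{1}{6325251} \approx -1.581 \cdot 10^{-7}$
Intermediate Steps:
$l{\left(h \right)} = 7$
$F{\left(T \right)} = 0$ ($F{\left(T \right)} = T - T = 0$)
$s = 0$
$\frac{1}{-6325251 + s} = \frac{1}{-6325251 + 0} = \frac{1}{-6325251} = - \frac{1}{6325251}$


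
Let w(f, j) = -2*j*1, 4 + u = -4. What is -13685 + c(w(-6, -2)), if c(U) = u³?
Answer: -14197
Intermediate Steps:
u = -8 (u = -4 - 4 = -8)
w(f, j) = -2*j
c(U) = -512 (c(U) = (-8)³ = -512)
-13685 + c(w(-6, -2)) = -13685 - 512 = -14197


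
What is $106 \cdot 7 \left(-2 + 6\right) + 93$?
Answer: $3061$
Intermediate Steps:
$106 \cdot 7 \left(-2 + 6\right) + 93 = 106 \cdot 7 \cdot 4 + 93 = 106 \cdot 28 + 93 = 2968 + 93 = 3061$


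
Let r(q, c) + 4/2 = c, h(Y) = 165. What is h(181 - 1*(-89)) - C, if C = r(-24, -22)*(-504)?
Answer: -11931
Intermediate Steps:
r(q, c) = -2 + c
C = 12096 (C = (-2 - 22)*(-504) = -24*(-504) = 12096)
h(181 - 1*(-89)) - C = 165 - 1*12096 = 165 - 12096 = -11931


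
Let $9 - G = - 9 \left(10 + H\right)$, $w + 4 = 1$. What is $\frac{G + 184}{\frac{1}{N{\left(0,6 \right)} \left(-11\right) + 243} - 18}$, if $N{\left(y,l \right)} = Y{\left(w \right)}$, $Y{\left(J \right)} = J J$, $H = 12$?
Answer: $- \frac{56304}{2591} \approx -21.731$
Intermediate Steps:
$w = -3$ ($w = -4 + 1 = -3$)
$Y{\left(J \right)} = J^{2}$
$N{\left(y,l \right)} = 9$ ($N{\left(y,l \right)} = \left(-3\right)^{2} = 9$)
$G = 207$ ($G = 9 - - 9 \left(10 + 12\right) = 9 - \left(-9\right) 22 = 9 - -198 = 9 + 198 = 207$)
$\frac{G + 184}{\frac{1}{N{\left(0,6 \right)} \left(-11\right) + 243} - 18} = \frac{207 + 184}{\frac{1}{9 \left(-11\right) + 243} - 18} = \frac{391}{\frac{1}{-99 + 243} - 18} = \frac{391}{\frac{1}{144} - 18} = \frac{391}{- \frac{2591}{144}} = 391 \left(- \frac{144}{2591}\right) = - \frac{56304}{2591}$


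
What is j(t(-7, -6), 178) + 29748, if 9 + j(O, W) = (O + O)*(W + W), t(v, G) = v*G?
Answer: 59643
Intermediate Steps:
t(v, G) = G*v
j(O, W) = -9 + 4*O*W (j(O, W) = -9 + (O + O)*(W + W) = -9 + (2*O)*(2*W) = -9 + 4*O*W)
j(t(-7, -6), 178) + 29748 = (-9 + 4*(-6*(-7))*178) + 29748 = (-9 + 4*42*178) + 29748 = (-9 + 29904) + 29748 = 29895 + 29748 = 59643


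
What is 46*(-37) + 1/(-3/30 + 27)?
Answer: -457828/269 ≈ -1702.0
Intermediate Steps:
46*(-37) + 1/(-3/30 + 27) = -1702 + 1/(-3*1/30 + 27) = -1702 + 1/(-1/10 + 27) = -1702 + 1/(269/10) = -1702 + 10/269 = -457828/269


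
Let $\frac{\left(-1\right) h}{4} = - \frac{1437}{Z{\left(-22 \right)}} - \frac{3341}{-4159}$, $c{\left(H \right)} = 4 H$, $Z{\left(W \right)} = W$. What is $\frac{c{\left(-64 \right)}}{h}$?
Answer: $\frac{5855872}{6049985} \approx 0.96792$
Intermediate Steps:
$h = - \frac{12099970}{45749}$ ($h = - 4 \left(- \frac{1437}{-22} - \frac{3341}{-4159}\right) = - 4 \left(\left(-1437\right) \left(- \frac{1}{22}\right) - - \frac{3341}{4159}\right) = - 4 \left(\frac{1437}{22} + \frac{3341}{4159}\right) = \left(-4\right) \frac{6049985}{91498} = - \frac{12099970}{45749} \approx -264.49$)
$\frac{c{\left(-64 \right)}}{h} = \frac{4 \left(-64\right)}{- \frac{12099970}{45749}} = \left(-256\right) \left(- \frac{45749}{12099970}\right) = \frac{5855872}{6049985}$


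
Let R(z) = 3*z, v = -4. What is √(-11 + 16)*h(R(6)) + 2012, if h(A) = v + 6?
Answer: 2012 + 2*√5 ≈ 2016.5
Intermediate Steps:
h(A) = 2 (h(A) = -4 + 6 = 2)
√(-11 + 16)*h(R(6)) + 2012 = √(-11 + 16)*2 + 2012 = √5*2 + 2012 = 2*√5 + 2012 = 2012 + 2*√5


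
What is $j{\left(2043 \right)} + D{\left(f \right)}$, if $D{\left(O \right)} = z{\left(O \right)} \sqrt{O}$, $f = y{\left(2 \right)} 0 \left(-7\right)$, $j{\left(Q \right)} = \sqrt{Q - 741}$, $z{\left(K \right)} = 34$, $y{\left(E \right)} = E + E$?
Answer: $\sqrt{1302} \approx 36.083$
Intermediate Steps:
$y{\left(E \right)} = 2 E$
$j{\left(Q \right)} = \sqrt{-741 + Q}$
$f = 0$ ($f = 2 \cdot 2 \cdot 0 \left(-7\right) = 4 \cdot 0 \left(-7\right) = 0 \left(-7\right) = 0$)
$D{\left(O \right)} = 34 \sqrt{O}$
$j{\left(2043 \right)} + D{\left(f \right)} = \sqrt{-741 + 2043} + 34 \sqrt{0} = \sqrt{1302} + 34 \cdot 0 = \sqrt{1302} + 0 = \sqrt{1302}$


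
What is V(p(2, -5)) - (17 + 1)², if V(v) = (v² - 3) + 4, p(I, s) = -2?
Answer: -319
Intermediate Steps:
V(v) = 1 + v² (V(v) = (-3 + v²) + 4 = 1 + v²)
V(p(2, -5)) - (17 + 1)² = (1 + (-2)²) - (17 + 1)² = (1 + 4) - 1*18² = 5 - 1*324 = 5 - 324 = -319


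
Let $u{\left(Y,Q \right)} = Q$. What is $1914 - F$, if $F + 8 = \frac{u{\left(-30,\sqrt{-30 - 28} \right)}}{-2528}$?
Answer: $1922 + \frac{i \sqrt{58}}{2528} \approx 1922.0 + 0.0030126 i$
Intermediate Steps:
$F = -8 - \frac{i \sqrt{58}}{2528}$ ($F = -8 + \frac{\sqrt{-30 - 28}}{-2528} = -8 + \sqrt{-58} \left(- \frac{1}{2528}\right) = -8 + i \sqrt{58} \left(- \frac{1}{2528}\right) = -8 - \frac{i \sqrt{58}}{2528} \approx -8.0 - 0.0030126 i$)
$1914 - F = 1914 - \left(-8 - \frac{i \sqrt{58}}{2528}\right) = 1914 + \left(8 + \frac{i \sqrt{58}}{2528}\right) = 1922 + \frac{i \sqrt{58}}{2528}$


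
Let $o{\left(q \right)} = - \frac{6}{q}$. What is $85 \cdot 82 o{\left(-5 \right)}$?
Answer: $8364$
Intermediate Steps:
$85 \cdot 82 o{\left(-5 \right)} = 85 \cdot 82 \left(- \frac{6}{-5}\right) = 6970 \left(\left(-6\right) \left(- \frac{1}{5}\right)\right) = 6970 \cdot \frac{6}{5} = 8364$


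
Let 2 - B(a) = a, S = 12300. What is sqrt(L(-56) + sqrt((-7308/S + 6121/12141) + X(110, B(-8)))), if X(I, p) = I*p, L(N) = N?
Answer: sqrt(-38544477060600 + 1659270*sqrt(189265429773926))/829635 ≈ 4.7786*I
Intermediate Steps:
B(a) = 2 - a
sqrt(L(-56) + sqrt((-7308/S + 6121/12141) + X(110, B(-8)))) = sqrt(-56 + sqrt((-7308/12300 + 6121/12141) + 110*(2 - 1*(-8)))) = sqrt(-56 + sqrt((-7308*1/12300 + 6121*(1/12141)) + 110*(2 + 8))) = sqrt(-56 + sqrt((-609/1025 + 6121/12141) + 110*10)) = sqrt(-56 + sqrt(-1119844/12444525 + 1100)) = sqrt(-56 + sqrt(13687857656/12444525)) = sqrt(-56 + 2*sqrt(189265429773926)/829635)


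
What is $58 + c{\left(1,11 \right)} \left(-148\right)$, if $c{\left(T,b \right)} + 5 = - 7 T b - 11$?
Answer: $13822$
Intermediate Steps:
$c{\left(T,b \right)} = -16 - 7 T b$ ($c{\left(T,b \right)} = -5 + \left(- 7 T b - 11\right) = -5 - \left(11 + 7 T b\right) = -16 - 7 T b$)
$58 + c{\left(1,11 \right)} \left(-148\right) = 58 + \left(-16 - 7 \cdot 11\right) \left(-148\right) = 58 + \left(-16 - 77\right) \left(-148\right) = 58 - -13764 = 58 + 13764 = 13822$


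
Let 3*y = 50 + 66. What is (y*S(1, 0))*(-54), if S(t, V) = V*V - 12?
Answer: 25056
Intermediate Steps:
S(t, V) = -12 + V**2 (S(t, V) = V**2 - 12 = -12 + V**2)
y = 116/3 (y = (50 + 66)/3 = (1/3)*116 = 116/3 ≈ 38.667)
(y*S(1, 0))*(-54) = (116*(-12 + 0**2)/3)*(-54) = (116*(-12 + 0)/3)*(-54) = ((116/3)*(-12))*(-54) = -464*(-54) = 25056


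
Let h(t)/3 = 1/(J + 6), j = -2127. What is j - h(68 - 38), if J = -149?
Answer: -304158/143 ≈ -2127.0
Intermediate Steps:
h(t) = -3/143 (h(t) = 3/(-149 + 6) = 3/(-143) = 3*(-1/143) = -3/143)
j - h(68 - 38) = -2127 - 1*(-3/143) = -2127 + 3/143 = -304158/143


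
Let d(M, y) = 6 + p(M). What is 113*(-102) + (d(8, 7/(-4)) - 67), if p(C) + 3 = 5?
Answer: -11585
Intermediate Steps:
p(C) = 2 (p(C) = -3 + 5 = 2)
d(M, y) = 8 (d(M, y) = 6 + 2 = 8)
113*(-102) + (d(8, 7/(-4)) - 67) = 113*(-102) + (8 - 67) = -11526 - 59 = -11585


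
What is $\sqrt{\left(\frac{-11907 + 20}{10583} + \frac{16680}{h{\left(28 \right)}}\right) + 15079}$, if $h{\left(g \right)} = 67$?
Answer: $\frac{\sqrt{7705833037658630}}{709061} \approx 123.8$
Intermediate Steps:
$\sqrt{\left(\frac{-11907 + 20}{10583} + \frac{16680}{h{\left(28 \right)}}\right) + 15079} = \sqrt{\left(\frac{-11907 + 20}{10583} + \frac{16680}{67}\right) + 15079} = \sqrt{\left(\left(-11887\right) \frac{1}{10583} + 16680 \cdot \frac{1}{67}\right) + 15079} = \sqrt{\left(- \frac{11887}{10583} + \frac{16680}{67}\right) + 15079} = \sqrt{\frac{175728011}{709061} + 15079} = \sqrt{\frac{10867658830}{709061}} = \frac{\sqrt{7705833037658630}}{709061}$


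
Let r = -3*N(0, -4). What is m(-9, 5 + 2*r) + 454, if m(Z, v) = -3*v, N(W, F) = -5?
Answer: 349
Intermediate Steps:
r = 15 (r = -3*(-5) = 15)
m(-9, 5 + 2*r) + 454 = -3*(5 + 2*15) + 454 = -3*(5 + 30) + 454 = -3*35 + 454 = -105 + 454 = 349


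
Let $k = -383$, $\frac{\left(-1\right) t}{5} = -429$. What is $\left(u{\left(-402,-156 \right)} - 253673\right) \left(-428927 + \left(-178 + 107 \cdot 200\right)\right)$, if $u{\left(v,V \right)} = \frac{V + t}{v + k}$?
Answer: $\frac{16237691008054}{157} \approx 1.0342 \cdot 10^{11}$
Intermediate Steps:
$t = 2145$ ($t = \left(-5\right) \left(-429\right) = 2145$)
$u{\left(v,V \right)} = \frac{2145 + V}{-383 + v}$ ($u{\left(v,V \right)} = \frac{V + 2145}{v - 383} = \frac{2145 + V}{-383 + v}$)
$\left(u{\left(-402,-156 \right)} - 253673\right) \left(-428927 + \left(-178 + 107 \cdot 200\right)\right) = \left(\frac{2145 - 156}{-383 - 402} - 253673\right) \left(-428927 + \left(-178 + 107 \cdot 200\right)\right) = \left(\frac{1}{-785} \cdot 1989 - 253673\right) \left(-428927 + \left(-178 + 21400\right)\right) = \left(\left(- \frac{1}{785}\right) 1989 - 253673\right) \left(-428927 + 21222\right) = \left(- \frac{1989}{785} - 253673\right) \left(-407705\right) = \left(- \frac{199135294}{785}\right) \left(-407705\right) = \frac{16237691008054}{157}$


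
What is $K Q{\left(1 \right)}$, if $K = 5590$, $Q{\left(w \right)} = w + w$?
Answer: $11180$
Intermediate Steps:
$Q{\left(w \right)} = 2 w$
$K Q{\left(1 \right)} = 5590 \cdot 2 \cdot 1 = 5590 \cdot 2 = 11180$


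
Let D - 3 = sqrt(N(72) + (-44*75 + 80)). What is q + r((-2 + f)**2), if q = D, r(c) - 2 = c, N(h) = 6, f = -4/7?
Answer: 569/49 + I*sqrt(3214) ≈ 11.612 + 56.692*I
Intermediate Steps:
f = -4/7 (f = -4*1/7 = -4/7 ≈ -0.57143)
r(c) = 2 + c
D = 3 + I*sqrt(3214) (D = 3 + sqrt(6 + (-44*75 + 80)) = 3 + sqrt(6 + (-3300 + 80)) = 3 + sqrt(6 - 3220) = 3 + sqrt(-3214) = 3 + I*sqrt(3214) ≈ 3.0 + 56.692*I)
q = 3 + I*sqrt(3214) ≈ 3.0 + 56.692*I
q + r((-2 + f)**2) = (3 + I*sqrt(3214)) + (2 + (-2 - 4/7)**2) = (3 + I*sqrt(3214)) + (2 + (-18/7)**2) = (3 + I*sqrt(3214)) + (2 + 324/49) = (3 + I*sqrt(3214)) + 422/49 = 569/49 + I*sqrt(3214)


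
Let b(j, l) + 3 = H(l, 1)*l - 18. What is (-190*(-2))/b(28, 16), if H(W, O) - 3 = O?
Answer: 380/43 ≈ 8.8372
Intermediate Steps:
H(W, O) = 3 + O
b(j, l) = -21 + 4*l (b(j, l) = -3 + ((3 + 1)*l - 18) = -3 + (4*l - 18) = -3 + (-18 + 4*l) = -21 + 4*l)
(-190*(-2))/b(28, 16) = (-190*(-2))/(-21 + 4*16) = 380/(-21 + 64) = 380/43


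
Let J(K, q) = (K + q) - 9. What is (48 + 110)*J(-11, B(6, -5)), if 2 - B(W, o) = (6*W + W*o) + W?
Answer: -4740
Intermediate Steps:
B(W, o) = 2 - 7*W - W*o (B(W, o) = 2 - ((6*W + W*o) + W) = 2 - (7*W + W*o) = 2 + (-7*W - W*o) = 2 - 7*W - W*o)
J(K, q) = -9 + K + q
(48 + 110)*J(-11, B(6, -5)) = (48 + 110)*(-9 - 11 + (2 - 7*6 - 1*6*(-5))) = 158*(-9 - 11 + (2 - 42 + 30)) = 158*(-9 - 11 - 10) = 158*(-30) = -4740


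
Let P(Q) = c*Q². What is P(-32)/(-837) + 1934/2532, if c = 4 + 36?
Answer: -17015327/353214 ≈ -48.173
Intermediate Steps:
c = 40
P(Q) = 40*Q²
P(-32)/(-837) + 1934/2532 = (40*(-32)²)/(-837) + 1934/2532 = (40*1024)*(-1/837) + 1934*(1/2532) = 40960*(-1/837) + 967/1266 = -40960/837 + 967/1266 = -17015327/353214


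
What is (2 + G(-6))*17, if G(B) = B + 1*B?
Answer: -170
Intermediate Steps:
G(B) = 2*B (G(B) = B + B = 2*B)
(2 + G(-6))*17 = (2 + 2*(-6))*17 = (2 - 12)*17 = -10*17 = -170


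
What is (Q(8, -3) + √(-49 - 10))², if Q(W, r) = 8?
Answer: (8 + I*√59)² ≈ 5.0 + 122.9*I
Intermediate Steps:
(Q(8, -3) + √(-49 - 10))² = (8 + √(-49 - 10))² = (8 + √(-59))² = (8 + I*√59)²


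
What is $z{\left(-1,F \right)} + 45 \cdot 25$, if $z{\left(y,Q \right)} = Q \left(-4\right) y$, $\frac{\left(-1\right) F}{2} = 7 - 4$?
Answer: $1101$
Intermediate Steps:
$F = -6$ ($F = - 2 \left(7 - 4\right) = \left(-2\right) 3 = -6$)
$z{\left(y,Q \right)} = - 4 Q y$
$z{\left(-1,F \right)} + 45 \cdot 25 = \left(-4\right) \left(-6\right) \left(-1\right) + 45 \cdot 25 = -24 + 1125 = 1101$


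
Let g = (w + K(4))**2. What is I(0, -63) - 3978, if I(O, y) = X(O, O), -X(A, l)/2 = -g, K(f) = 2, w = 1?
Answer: -3960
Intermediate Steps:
g = 9 (g = (1 + 2)**2 = 3**2 = 9)
X(A, l) = 18 (X(A, l) = -(-2)*9 = -2*(-9) = 18)
I(O, y) = 18
I(0, -63) - 3978 = 18 - 3978 = -3960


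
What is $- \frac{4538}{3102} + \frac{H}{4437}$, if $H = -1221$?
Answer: $- \frac{443012}{254881} \approx -1.7381$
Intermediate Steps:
$- \frac{4538}{3102} + \frac{H}{4437} = - \frac{4538}{3102} - \frac{1221}{4437} = \left(-4538\right) \frac{1}{3102} - \frac{407}{1479} = - \frac{2269}{1551} - \frac{407}{1479} = - \frac{443012}{254881}$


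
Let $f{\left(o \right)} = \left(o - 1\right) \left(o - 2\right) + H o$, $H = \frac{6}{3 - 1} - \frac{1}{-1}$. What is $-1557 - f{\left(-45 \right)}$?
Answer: $-3539$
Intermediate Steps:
$H = 4$ ($H = \frac{6}{3 - 1} - -1 = \frac{6}{2} + 1 = 6 \cdot \frac{1}{2} + 1 = 3 + 1 = 4$)
$f{\left(o \right)} = 4 o + \left(-1 + o\right) \left(-2 + o\right)$ ($f{\left(o \right)} = \left(o - 1\right) \left(o - 2\right) + 4 o = \left(-1 + o\right) \left(-2 + o\right) + 4 o = 4 o + \left(-1 + o\right) \left(-2 + o\right)$)
$-1557 - f{\left(-45 \right)} = -1557 - \left(2 - 45 + \left(-45\right)^{2}\right) = -1557 - \left(2 - 45 + 2025\right) = -1557 - 1982 = -3539$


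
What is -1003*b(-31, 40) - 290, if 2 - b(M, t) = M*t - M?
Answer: -1214923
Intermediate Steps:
b(M, t) = 2 + M - M*t (b(M, t) = 2 - (M*t - M) = 2 - (-M + M*t) = 2 + (M - M*t) = 2 + M - M*t)
-1003*b(-31, 40) - 290 = -1003*(2 - 31 - 1*(-31)*40) - 290 = -1003*(2 - 31 + 1240) - 290 = -1003*1211 - 290 = -1214633 - 290 = -1214923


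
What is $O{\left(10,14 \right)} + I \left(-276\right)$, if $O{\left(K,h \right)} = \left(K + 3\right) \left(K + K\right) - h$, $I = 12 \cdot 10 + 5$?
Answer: $-34254$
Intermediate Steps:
$I = 125$ ($I = 120 + 5 = 125$)
$O{\left(K,h \right)} = - h + 2 K \left(3 + K\right)$ ($O{\left(K,h \right)} = \left(3 + K\right) 2 K - h = 2 K \left(3 + K\right) - h = - h + 2 K \left(3 + K\right)$)
$O{\left(10,14 \right)} + I \left(-276\right) = \left(\left(-1\right) 14 + 2 \cdot 10^{2} + 6 \cdot 10\right) + 125 \left(-276\right) = \left(-14 + 2 \cdot 100 + 60\right) - 34500 = \left(-14 + 200 + 60\right) - 34500 = 246 - 34500 = -34254$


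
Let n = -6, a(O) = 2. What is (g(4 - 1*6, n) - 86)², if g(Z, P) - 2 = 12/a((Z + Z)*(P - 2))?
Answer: 6084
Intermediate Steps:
g(Z, P) = 8 (g(Z, P) = 2 + 12/2 = 2 + 12*(½) = 2 + 6 = 8)
(g(4 - 1*6, n) - 86)² = (8 - 86)² = (-78)² = 6084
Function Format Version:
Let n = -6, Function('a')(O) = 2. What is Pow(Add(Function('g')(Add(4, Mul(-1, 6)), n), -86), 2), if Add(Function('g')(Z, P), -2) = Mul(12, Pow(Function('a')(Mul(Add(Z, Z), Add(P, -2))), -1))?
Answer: 6084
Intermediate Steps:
Function('g')(Z, P) = 8 (Function('g')(Z, P) = Add(2, Mul(12, Pow(2, -1))) = Add(2, Mul(12, Rational(1, 2))) = Add(2, 6) = 8)
Pow(Add(Function('g')(Add(4, Mul(-1, 6)), n), -86), 2) = Pow(Add(8, -86), 2) = Pow(-78, 2) = 6084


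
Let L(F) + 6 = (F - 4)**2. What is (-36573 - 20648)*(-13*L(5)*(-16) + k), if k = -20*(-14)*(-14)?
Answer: 283816160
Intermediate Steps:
L(F) = -6 + (-4 + F)**2 (L(F) = -6 + (F - 4)**2 = -6 + (-4 + F)**2)
k = -3920 (k = 280*(-14) = -3920)
(-36573 - 20648)*(-13*L(5)*(-16) + k) = (-36573 - 20648)*(-13*(-6 + (-4 + 5)**2)*(-16) - 3920) = -57221*(-13*(-6 + 1**2)*(-16) - 3920) = -57221*(-13*(-6 + 1)*(-16) - 3920) = -57221*(-13*(-5)*(-16) - 3920) = -57221*(65*(-16) - 3920) = -57221*(-1040 - 3920) = -57221*(-4960) = 283816160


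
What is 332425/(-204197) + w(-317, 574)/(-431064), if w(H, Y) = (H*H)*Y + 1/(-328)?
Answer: -1303419464099993/9623735999808 ≈ -135.44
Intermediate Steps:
w(H, Y) = -1/328 + Y*H² (w(H, Y) = H²*Y - 1/328 = Y*H² - 1/328 = -1/328 + Y*H²)
332425/(-204197) + w(-317, 574)/(-431064) = 332425/(-204197) + (-1/328 + 574*(-317)²)/(-431064) = 332425*(-1/204197) + (-1/328 + 574*100489)*(-1/431064) = -332425/204197 + (-1/328 + 57680686)*(-1/431064) = -332425/204197 + (18919265007/328)*(-1/431064) = -332425/204197 - 6306421669/47129664 = -1303419464099993/9623735999808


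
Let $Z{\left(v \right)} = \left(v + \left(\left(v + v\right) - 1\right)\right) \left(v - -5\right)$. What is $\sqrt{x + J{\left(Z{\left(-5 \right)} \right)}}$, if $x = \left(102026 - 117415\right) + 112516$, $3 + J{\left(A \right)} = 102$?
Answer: $\sqrt{97226} \approx 311.81$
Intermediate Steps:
$Z{\left(v \right)} = \left(-1 + 3 v\right) \left(5 + v\right)$ ($Z{\left(v \right)} = \left(v + \left(2 v - 1\right)\right) \left(v + 5\right) = \left(v + \left(-1 + 2 v\right)\right) \left(5 + v\right) = \left(-1 + 3 v\right) \left(5 + v\right)$)
$J{\left(A \right)} = 99$ ($J{\left(A \right)} = -3 + 102 = 99$)
$x = 97127$ ($x = -15389 + 112516 = 97127$)
$\sqrt{x + J{\left(Z{\left(-5 \right)} \right)}} = \sqrt{97127 + 99} = \sqrt{97226}$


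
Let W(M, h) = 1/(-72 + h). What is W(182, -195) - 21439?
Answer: -5724214/267 ≈ -21439.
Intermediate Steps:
W(182, -195) - 21439 = 1/(-72 - 195) - 21439 = 1/(-267) - 21439 = -1/267 - 21439 = -5724214/267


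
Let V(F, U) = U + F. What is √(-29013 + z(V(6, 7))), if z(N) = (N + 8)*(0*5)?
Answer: I*√29013 ≈ 170.33*I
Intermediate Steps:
V(F, U) = F + U
z(N) = 0 (z(N) = (8 + N)*0 = 0)
√(-29013 + z(V(6, 7))) = √(-29013 + 0) = √(-29013) = I*√29013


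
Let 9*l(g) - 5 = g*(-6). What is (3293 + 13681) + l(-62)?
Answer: 153143/9 ≈ 17016.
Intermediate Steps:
l(g) = 5/9 - 2*g/3 (l(g) = 5/9 + (g*(-6))/9 = 5/9 + (-6*g)/9 = 5/9 - 2*g/3)
(3293 + 13681) + l(-62) = (3293 + 13681) + (5/9 - ⅔*(-62)) = 16974 + (5/9 + 124/3) = 16974 + 377/9 = 153143/9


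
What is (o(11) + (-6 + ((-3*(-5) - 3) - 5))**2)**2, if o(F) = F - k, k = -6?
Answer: 324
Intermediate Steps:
o(F) = 6 + F (o(F) = F - 1*(-6) = F + 6 = 6 + F)
(o(11) + (-6 + ((-3*(-5) - 3) - 5))**2)**2 = ((6 + 11) + (-6 + ((-3*(-5) - 3) - 5))**2)**2 = (17 + (-6 + ((15 - 3) - 5))**2)**2 = (17 + (-6 + (12 - 5))**2)**2 = (17 + (-6 + 7)**2)**2 = (17 + 1**2)**2 = (17 + 1)**2 = 18**2 = 324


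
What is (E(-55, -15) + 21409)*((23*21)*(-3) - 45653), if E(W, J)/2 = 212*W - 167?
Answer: 105743990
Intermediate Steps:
E(W, J) = -334 + 424*W (E(W, J) = 2*(212*W - 167) = 2*(-167 + 212*W) = -334 + 424*W)
(E(-55, -15) + 21409)*((23*21)*(-3) - 45653) = ((-334 + 424*(-55)) + 21409)*((23*21)*(-3) - 45653) = ((-334 - 23320) + 21409)*(483*(-3) - 45653) = (-23654 + 21409)*(-1449 - 45653) = -2245*(-47102) = 105743990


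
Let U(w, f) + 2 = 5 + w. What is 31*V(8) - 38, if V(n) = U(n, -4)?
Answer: 303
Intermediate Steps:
U(w, f) = 3 + w (U(w, f) = -2 + (5 + w) = 3 + w)
V(n) = 3 + n
31*V(8) - 38 = 31*(3 + 8) - 38 = 31*11 - 38 = 341 - 38 = 303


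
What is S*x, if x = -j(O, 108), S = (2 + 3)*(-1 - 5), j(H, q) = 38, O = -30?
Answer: 1140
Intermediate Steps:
S = -30 (S = 5*(-6) = -30)
x = -38 (x = -1*38 = -38)
S*x = -30*(-38) = 1140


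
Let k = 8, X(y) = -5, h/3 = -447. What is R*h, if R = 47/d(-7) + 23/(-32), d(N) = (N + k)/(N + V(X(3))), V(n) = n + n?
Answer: 34317531/32 ≈ 1.0724e+6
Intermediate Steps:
h = -1341 (h = 3*(-447) = -1341)
V(n) = 2*n
d(N) = (8 + N)/(-10 + N) (d(N) = (N + 8)/(N + 2*(-5)) = (8 + N)/(N - 10) = (8 + N)/(-10 + N))
R = -25591/32 (R = 47/(((8 - 7)/(-10 - 7))) + 23/(-32) = 47/((1/(-17))) + 23*(-1/32) = 47/((-1/17*1)) - 23/32 = 47/(-1/17) - 23/32 = 47*(-17) - 23/32 = -799 - 23/32 = -25591/32 ≈ -799.72)
R*h = -25591/32*(-1341) = 34317531/32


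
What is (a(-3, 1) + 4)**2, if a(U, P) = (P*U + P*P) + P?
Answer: 9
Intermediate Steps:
a(U, P) = P + P**2 + P*U (a(U, P) = (P*U + P**2) + P = (P**2 + P*U) + P = P + P**2 + P*U)
(a(-3, 1) + 4)**2 = (1*(1 + 1 - 3) + 4)**2 = (1*(-1) + 4)**2 = (-1 + 4)**2 = 3**2 = 9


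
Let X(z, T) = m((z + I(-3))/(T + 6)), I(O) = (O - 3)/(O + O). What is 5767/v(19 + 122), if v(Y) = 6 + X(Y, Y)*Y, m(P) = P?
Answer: 282583/6968 ≈ 40.554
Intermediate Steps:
I(O) = (-3 + O)/(2*O) (I(O) = (-3 + O)/((2*O)) = (-3 + O)*(1/(2*O)) = (-3 + O)/(2*O))
X(z, T) = (1 + z)/(6 + T) (X(z, T) = (z + (½)*(-3 - 3)/(-3))/(T + 6) = (z + (½)*(-⅓)*(-6))/(6 + T) = (z + 1)/(6 + T) = (1 + z)/(6 + T))
v(Y) = 6 + Y*(1 + Y)/(6 + Y) (v(Y) = 6 + ((1 + Y)/(6 + Y))*Y = 6 + Y*(1 + Y)/(6 + Y))
5767/v(19 + 122) = 5767/(((36 + (19 + 122)² + 7*(19 + 122))/(6 + (19 + 122)))) = 5767/(((36 + 141² + 7*141)/(6 + 141))) = 5767/(((36 + 19881 + 987)/147)) = 5767/(((1/147)*20904)) = 5767/(6968/49) = 5767*(49/6968) = 282583/6968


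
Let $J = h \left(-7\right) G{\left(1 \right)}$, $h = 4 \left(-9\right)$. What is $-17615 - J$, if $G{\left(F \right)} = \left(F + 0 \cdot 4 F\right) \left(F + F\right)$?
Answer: $-18119$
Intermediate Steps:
$h = -36$
$G{\left(F \right)} = 2 F^{2}$ ($G{\left(F \right)} = \left(F + 0 F\right) 2 F = \left(F + 0\right) 2 F = F 2 F = 2 F^{2}$)
$J = 504$ ($J = \left(-36\right) \left(-7\right) 2 \cdot 1^{2} = 252 \cdot 2 \cdot 1 = 252 \cdot 2 = 504$)
$-17615 - J = -17615 - 504 = -18119$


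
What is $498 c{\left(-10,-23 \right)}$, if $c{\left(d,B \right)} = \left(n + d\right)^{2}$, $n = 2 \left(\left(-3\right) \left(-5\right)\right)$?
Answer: $199200$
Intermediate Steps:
$n = 30$ ($n = 2 \cdot 15 = 30$)
$c{\left(d,B \right)} = \left(30 + d\right)^{2}$
$498 c{\left(-10,-23 \right)} = 498 \left(30 - 10\right)^{2} = 498 \cdot 20^{2} = 498 \cdot 400 = 199200$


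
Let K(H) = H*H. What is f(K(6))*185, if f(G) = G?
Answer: 6660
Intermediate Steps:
K(H) = H**2
f(K(6))*185 = 6**2*185 = 36*185 = 6660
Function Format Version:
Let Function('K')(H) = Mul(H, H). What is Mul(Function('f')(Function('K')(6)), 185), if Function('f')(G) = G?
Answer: 6660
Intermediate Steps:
Function('K')(H) = Pow(H, 2)
Mul(Function('f')(Function('K')(6)), 185) = Mul(Pow(6, 2), 185) = Mul(36, 185) = 6660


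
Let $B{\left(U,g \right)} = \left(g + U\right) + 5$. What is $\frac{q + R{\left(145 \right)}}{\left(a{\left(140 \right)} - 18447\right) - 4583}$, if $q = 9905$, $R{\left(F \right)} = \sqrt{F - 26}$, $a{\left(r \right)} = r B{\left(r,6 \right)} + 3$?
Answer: $- \frac{9905}{1887} - \frac{\sqrt{119}}{1887} \approx -5.2549$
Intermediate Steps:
$B{\left(U,g \right)} = 5 + U + g$ ($B{\left(U,g \right)} = \left(U + g\right) + 5 = 5 + U + g$)
$a{\left(r \right)} = 3 + r \left(11 + r\right)$ ($a{\left(r \right)} = r \left(5 + r + 6\right) + 3 = r \left(11 + r\right) + 3 = 3 + r \left(11 + r\right)$)
$R{\left(F \right)} = \sqrt{-26 + F}$
$\frac{q + R{\left(145 \right)}}{\left(a{\left(140 \right)} - 18447\right) - 4583} = \frac{9905 + \sqrt{-26 + 145}}{\left(\left(3 + 140 \left(11 + 140\right)\right) - 18447\right) - 4583} = \frac{9905 + \sqrt{119}}{\left(\left(3 + 140 \cdot 151\right) - 18447\right) - 4583} = \frac{9905 + \sqrt{119}}{\left(\left(3 + 21140\right) - 18447\right) - 4583} = \frac{9905 + \sqrt{119}}{\left(21143 - 18447\right) - 4583} = \frac{9905 + \sqrt{119}}{2696 - 4583} = \frac{9905 + \sqrt{119}}{-1887} = \left(9905 + \sqrt{119}\right) \left(- \frac{1}{1887}\right) = - \frac{9905}{1887} - \frac{\sqrt{119}}{1887}$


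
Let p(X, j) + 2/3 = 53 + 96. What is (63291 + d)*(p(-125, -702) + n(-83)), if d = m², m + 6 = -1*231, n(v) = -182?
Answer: -4021820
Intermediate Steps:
p(X, j) = 445/3 (p(X, j) = -⅔ + (53 + 96) = -⅔ + 149 = 445/3)
m = -237 (m = -6 - 1*231 = -6 - 231 = -237)
d = 56169 (d = (-237)² = 56169)
(63291 + d)*(p(-125, -702) + n(-83)) = (63291 + 56169)*(445/3 - 182) = 119460*(-101/3) = -4021820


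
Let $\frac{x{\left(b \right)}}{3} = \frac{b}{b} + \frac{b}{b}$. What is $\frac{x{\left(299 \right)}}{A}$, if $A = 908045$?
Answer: $\frac{6}{908045} \approx 6.6076 \cdot 10^{-6}$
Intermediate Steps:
$x{\left(b \right)} = 6$ ($x{\left(b \right)} = 3 \left(\frac{b}{b} + \frac{b}{b}\right) = 3 \left(1 + 1\right) = 3 \cdot 2 = 6$)
$\frac{x{\left(299 \right)}}{A} = \frac{6}{908045}$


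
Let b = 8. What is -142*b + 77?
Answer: -1059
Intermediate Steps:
-142*b + 77 = -142*8 + 77 = -1136 + 77 = -1059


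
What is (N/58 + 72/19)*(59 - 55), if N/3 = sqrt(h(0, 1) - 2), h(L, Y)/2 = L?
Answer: 288/19 + 6*I*sqrt(2)/29 ≈ 15.158 + 0.2926*I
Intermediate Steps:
h(L, Y) = 2*L
N = 3*I*sqrt(2) (N = 3*sqrt(2*0 - 2) = 3*sqrt(0 - 2) = 3*sqrt(-2) = 3*(I*sqrt(2)) = 3*I*sqrt(2) ≈ 4.2426*I)
(N/58 + 72/19)*(59 - 55) = ((3*I*sqrt(2))/58 + 72/19)*(59 - 55) = ((3*I*sqrt(2))*(1/58) + 72*(1/19))*4 = (3*I*sqrt(2)/58 + 72/19)*4 = (72/19 + 3*I*sqrt(2)/58)*4 = 288/19 + 6*I*sqrt(2)/29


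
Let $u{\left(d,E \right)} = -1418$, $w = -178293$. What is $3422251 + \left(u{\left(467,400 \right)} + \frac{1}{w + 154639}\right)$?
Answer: $\frac{80916383781}{23654} \approx 3.4208 \cdot 10^{6}$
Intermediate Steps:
$3422251 + \left(u{\left(467,400 \right)} + \frac{1}{w + 154639}\right) = 3422251 - \left(1418 - \frac{1}{-178293 + 154639}\right) = 3422251 - \left(1418 - \frac{1}{-23654}\right) = 3422251 - \frac{33541373}{23654} = \frac{80916383781}{23654}$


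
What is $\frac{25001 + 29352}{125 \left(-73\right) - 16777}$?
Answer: $- \frac{54353}{25902} \approx -2.0984$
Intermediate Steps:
$\frac{25001 + 29352}{125 \left(-73\right) - 16777} = \frac{54353}{-9125 - 16777} = \frac{54353}{-25902} = 54353 \left(- \frac{1}{25902}\right) = - \frac{54353}{25902}$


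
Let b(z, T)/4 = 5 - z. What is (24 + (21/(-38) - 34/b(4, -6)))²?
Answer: 80656/361 ≈ 223.42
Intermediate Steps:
b(z, T) = 20 - 4*z (b(z, T) = 4*(5 - z) = 20 - 4*z)
(24 + (21/(-38) - 34/b(4, -6)))² = (24 + (21/(-38) - 34/(20 - 4*4)))² = (24 + (21*(-1/38) - 34/(20 - 16)))² = (24 + (-21/38 - 34/4))² = (24 + (-21/38 - 34*¼))² = (24 + (-21/38 - 17/2))² = (24 - 172/19)² = (284/19)² = 80656/361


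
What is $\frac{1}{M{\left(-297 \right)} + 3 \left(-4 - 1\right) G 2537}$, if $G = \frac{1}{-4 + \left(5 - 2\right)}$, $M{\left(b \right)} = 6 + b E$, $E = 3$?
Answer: $\frac{1}{37170} \approx 2.6903 \cdot 10^{-5}$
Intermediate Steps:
$M{\left(b \right)} = 6 + 3 b$ ($M{\left(b \right)} = 6 + b 3 = 6 + 3 b$)
$G = -1$ ($G = \frac{1}{-4 + \left(5 - 2\right)} = \frac{1}{-4 + 3} = \frac{1}{-1} = -1$)
$\frac{1}{M{\left(-297 \right)} + 3 \left(-4 - 1\right) G 2537} = \frac{1}{\left(6 + 3 \left(-297\right)\right) + 3 \left(-4 - 1\right) \left(-1\right) 2537} = \frac{1}{\left(6 - 891\right) + 3 \left(-4 - 1\right) \left(-1\right) 2537} = \frac{1}{-885 + 3 \left(-5\right) \left(-1\right) 2537} = \frac{1}{-885 + \left(-15\right) \left(-1\right) 2537} = \frac{1}{-885 + 15 \cdot 2537} = \frac{1}{-885 + 38055} = \frac{1}{37170}$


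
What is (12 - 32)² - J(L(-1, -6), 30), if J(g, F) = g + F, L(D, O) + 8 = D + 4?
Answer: 375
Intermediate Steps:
L(D, O) = -4 + D (L(D, O) = -8 + (D + 4) = -8 + (4 + D) = -4 + D)
J(g, F) = F + g
(12 - 32)² - J(L(-1, -6), 30) = (12 - 32)² - (30 + (-4 - 1)) = (-20)² - (30 - 5) = 400 - 1*25 = 400 - 25 = 375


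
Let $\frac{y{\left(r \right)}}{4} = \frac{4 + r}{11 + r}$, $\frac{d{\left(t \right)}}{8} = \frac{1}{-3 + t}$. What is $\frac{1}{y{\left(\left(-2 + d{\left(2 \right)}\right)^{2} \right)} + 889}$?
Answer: $\frac{111}{99095} \approx 0.0011201$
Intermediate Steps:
$d{\left(t \right)} = \frac{8}{-3 + t}$
$y{\left(r \right)} = \frac{4 \left(4 + r\right)}{11 + r}$ ($y{\left(r \right)} = 4 \frac{4 + r}{11 + r} = \frac{4 \left(4 + r\right)}{11 + r}$)
$\frac{1}{y{\left(\left(-2 + d{\left(2 \right)}\right)^{2} \right)} + 889} = \frac{1}{\frac{4 \left(4 + \left(-2 + \frac{8}{-3 + 2}\right)^{2}\right)}{11 + \left(-2 + \frac{8}{-3 + 2}\right)^{2}} + 889} = \frac{1}{\frac{4 \left(4 + \left(-2 + \frac{8}{-1}\right)^{2}\right)}{11 + \left(-2 + \frac{8}{-1}\right)^{2}} + 889} = \frac{1}{\frac{4 \left(4 + \left(-2 + 8 \left(-1\right)\right)^{2}\right)}{11 + \left(-2 + 8 \left(-1\right)\right)^{2}} + 889} = \frac{1}{\frac{4 \left(4 + \left(-2 - 8\right)^{2}\right)}{11 + \left(-2 - 8\right)^{2}} + 889} = \frac{1}{\frac{4 \left(4 + \left(-10\right)^{2}\right)}{11 + \left(-10\right)^{2}} + 889} = \frac{1}{\frac{4 \left(4 + 100\right)}{11 + 100} + 889} = \frac{1}{4 \cdot \frac{1}{111} \cdot 104 + 889} = \frac{1}{\frac{416}{111} + 889} = \frac{1}{\frac{99095}{111}} = \frac{111}{99095}$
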